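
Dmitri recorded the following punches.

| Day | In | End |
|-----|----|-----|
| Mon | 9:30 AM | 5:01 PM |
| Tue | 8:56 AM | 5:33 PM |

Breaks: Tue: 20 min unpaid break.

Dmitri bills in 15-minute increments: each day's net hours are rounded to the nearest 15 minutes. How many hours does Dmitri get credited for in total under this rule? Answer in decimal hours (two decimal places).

Mon: 9:30 AM–5:01 PM = 7 h 31 min → rounds to 7 h 30 min
Tue: 8:56 AM–5:33 PM = 8 h 37 min − 20 min = 8 h 17 min → rounds to 8 h 15 min
Total credited: 15 h 45 min.

15.75 hours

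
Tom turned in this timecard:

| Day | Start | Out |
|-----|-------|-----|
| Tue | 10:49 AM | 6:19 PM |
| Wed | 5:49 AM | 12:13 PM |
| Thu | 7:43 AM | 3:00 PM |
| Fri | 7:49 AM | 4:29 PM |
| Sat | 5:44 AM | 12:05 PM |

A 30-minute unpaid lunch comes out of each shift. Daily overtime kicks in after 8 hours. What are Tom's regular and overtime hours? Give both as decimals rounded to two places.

Tue: 10:49 AM–6:19 PM = 7 h 30 min; less 30 min break → 7 h 0 min
Wed: 5:49 AM–12:13 PM = 6 h 24 min; less 30 min break → 5 h 54 min
Thu: 7:43 AM–3:00 PM = 7 h 17 min; less 30 min break → 6 h 47 min
Fri: 7:49 AM–4:29 PM = 8 h 40 min; less 30 min break → 8 h 10 min
Sat: 5:44 AM–12:05 PM = 6 h 21 min; less 30 min break → 5 h 51 min
Tue reg 7 h 0 min / OT 0 h 0 min; Wed reg 5 h 54 min / OT 0 h 0 min; Thu reg 6 h 47 min / OT 0 h 0 min; Fri reg 8 h 0 min / OT 0 h 10 min; Sat reg 5 h 51 min / OT 0 h 0 min.
Totals: regular 33 h 32 min, overtime 0 h 10 min.

Regular 33.53 hours, overtime 0.17 hours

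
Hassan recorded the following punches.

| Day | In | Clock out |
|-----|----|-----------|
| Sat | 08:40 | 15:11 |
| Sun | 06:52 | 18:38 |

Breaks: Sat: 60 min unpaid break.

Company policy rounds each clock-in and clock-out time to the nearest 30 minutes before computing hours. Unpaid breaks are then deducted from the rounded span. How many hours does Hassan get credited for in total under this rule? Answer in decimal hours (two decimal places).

17.00 hours

Sat: in 08:40→08:30, out 15:11→15:00; 6 h 30 min − 60 min = 5 h 30 min
Sun: in 06:52→07:00, out 18:38→18:30; 11 h 30 min
Total credited: 17 h 0 min.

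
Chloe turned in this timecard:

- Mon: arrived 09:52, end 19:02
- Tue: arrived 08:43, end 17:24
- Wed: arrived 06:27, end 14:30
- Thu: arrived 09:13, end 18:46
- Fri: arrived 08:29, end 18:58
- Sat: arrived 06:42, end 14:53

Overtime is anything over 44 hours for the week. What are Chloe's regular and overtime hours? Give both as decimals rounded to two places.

Mon: 09:52–19:02 = 9 h 10 min
Tue: 08:43–17:24 = 8 h 41 min
Wed: 06:27–14:30 = 8 h 3 min
Thu: 09:13–18:46 = 9 h 33 min
Fri: 08:29–18:58 = 10 h 29 min
Sat: 06:42–14:53 = 8 h 11 min
Total worked: 54 h 7 min = 54.12 h.
Threshold 44 h → overtime 10 h 7 min, regular 44 h 0 min.

Regular 44.00 hours, overtime 10.12 hours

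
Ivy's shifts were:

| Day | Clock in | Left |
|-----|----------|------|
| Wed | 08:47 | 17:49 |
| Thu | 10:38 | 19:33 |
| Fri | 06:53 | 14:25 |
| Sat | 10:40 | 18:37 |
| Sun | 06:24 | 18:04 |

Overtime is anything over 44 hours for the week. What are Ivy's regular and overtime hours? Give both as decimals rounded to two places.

Regular 44.00 hours, overtime 1.10 hours

Wed: 08:47–17:49 = 9 h 2 min
Thu: 10:38–19:33 = 8 h 55 min
Fri: 06:53–14:25 = 7 h 32 min
Sat: 10:40–18:37 = 7 h 57 min
Sun: 06:24–18:04 = 11 h 40 min
Total worked: 45 h 6 min = 45.10 h.
Threshold 44 h → overtime 1 h 6 min, regular 44 h 0 min.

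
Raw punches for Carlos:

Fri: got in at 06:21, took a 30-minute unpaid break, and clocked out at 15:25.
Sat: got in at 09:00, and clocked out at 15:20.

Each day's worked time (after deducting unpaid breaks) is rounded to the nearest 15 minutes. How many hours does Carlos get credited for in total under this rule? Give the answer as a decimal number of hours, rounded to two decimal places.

14.75 hours

Fri: 06:21–15:25 = 9 h 4 min − 30 min = 8 h 34 min → rounds to 8 h 30 min
Sat: 09:00–15:20 = 6 h 20 min → rounds to 6 h 15 min
Total credited: 14 h 45 min.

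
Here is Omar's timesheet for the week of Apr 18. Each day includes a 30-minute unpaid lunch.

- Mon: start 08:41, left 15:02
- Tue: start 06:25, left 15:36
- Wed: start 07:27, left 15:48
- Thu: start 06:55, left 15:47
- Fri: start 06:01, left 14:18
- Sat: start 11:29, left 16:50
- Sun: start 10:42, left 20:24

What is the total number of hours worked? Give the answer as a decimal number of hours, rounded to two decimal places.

52.58 hours

Mon: 08:41–15:02 = 6 h 21 min; less 30 min break → 5 h 51 min
Tue: 06:25–15:36 = 9 h 11 min; less 30 min break → 8 h 41 min
Wed: 07:27–15:48 = 8 h 21 min; less 30 min break → 7 h 51 min
Thu: 06:55–15:47 = 8 h 52 min; less 30 min break → 8 h 22 min
Fri: 06:01–14:18 = 8 h 17 min; less 30 min break → 7 h 47 min
Sat: 11:29–16:50 = 5 h 21 min; less 30 min break → 4 h 51 min
Sun: 10:42–20:24 = 9 h 42 min; less 30 min break → 9 h 12 min
Total: 5 h 51 min + 8 h 41 min + 7 h 51 min + 8 h 22 min + 7 h 47 min + 4 h 51 min + 9 h 12 min = 52 h 35 min.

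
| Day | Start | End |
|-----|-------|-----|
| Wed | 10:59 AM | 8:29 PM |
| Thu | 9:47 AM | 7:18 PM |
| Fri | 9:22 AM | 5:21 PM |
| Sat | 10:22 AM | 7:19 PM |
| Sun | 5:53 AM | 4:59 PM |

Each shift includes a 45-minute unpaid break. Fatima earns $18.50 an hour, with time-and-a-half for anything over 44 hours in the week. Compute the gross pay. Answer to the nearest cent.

$801.05

Wed: 10:59 AM–8:29 PM = 9 h 30 min; less 45 min break → 8 h 45 min
Thu: 9:47 AM–7:18 PM = 9 h 31 min; less 45 min break → 8 h 46 min
Fri: 9:22 AM–5:21 PM = 7 h 59 min; less 45 min break → 7 h 14 min
Sat: 10:22 AM–7:19 PM = 8 h 57 min; less 45 min break → 8 h 12 min
Sun: 5:53 AM–4:59 PM = 11 h 6 min; less 45 min break → 10 h 21 min
Total worked: 43 h 18 min = 2598 min.
Regular 43 h 18 min = 2598 min at $18.50/h; overtime 0 h 0 min = 0 min at $27.75/h.
Pay = (2598 × $18.50 + 0 × $27.75) ÷ 60 = $801.05.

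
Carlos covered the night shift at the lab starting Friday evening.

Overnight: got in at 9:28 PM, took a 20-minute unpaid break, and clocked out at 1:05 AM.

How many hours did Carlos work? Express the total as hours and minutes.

Overnight: 9:28 PM → midnight = 2 h 32 min; midnight → 1:05 AM = 1 h 5 min; span 3 h 37 min; less 20 min break → 3 h 17 min

3 h 17 min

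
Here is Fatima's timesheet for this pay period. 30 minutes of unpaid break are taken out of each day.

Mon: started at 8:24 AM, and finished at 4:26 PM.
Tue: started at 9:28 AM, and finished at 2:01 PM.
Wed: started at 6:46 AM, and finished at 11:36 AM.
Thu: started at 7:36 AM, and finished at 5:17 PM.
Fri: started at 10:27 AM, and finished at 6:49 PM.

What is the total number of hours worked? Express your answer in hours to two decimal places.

Mon: 8:24 AM–4:26 PM = 8 h 2 min; less 30 min break → 7 h 32 min
Tue: 9:28 AM–2:01 PM = 4 h 33 min; less 30 min break → 4 h 3 min
Wed: 6:46 AM–11:36 AM = 4 h 50 min; less 30 min break → 4 h 20 min
Thu: 7:36 AM–5:17 PM = 9 h 41 min; less 30 min break → 9 h 11 min
Fri: 10:27 AM–6:49 PM = 8 h 22 min; less 30 min break → 7 h 52 min
Total: 7 h 32 min + 4 h 3 min + 4 h 20 min + 9 h 11 min + 7 h 52 min = 32 h 58 min.

32.97 hours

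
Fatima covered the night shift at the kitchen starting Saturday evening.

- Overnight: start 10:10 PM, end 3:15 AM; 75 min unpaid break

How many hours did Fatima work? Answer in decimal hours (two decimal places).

Overnight: 10:10 PM → midnight = 1 h 50 min; midnight → 3:15 AM = 3 h 15 min; span 5 h 5 min; less 75 min break → 3 h 50 min

3.83 hours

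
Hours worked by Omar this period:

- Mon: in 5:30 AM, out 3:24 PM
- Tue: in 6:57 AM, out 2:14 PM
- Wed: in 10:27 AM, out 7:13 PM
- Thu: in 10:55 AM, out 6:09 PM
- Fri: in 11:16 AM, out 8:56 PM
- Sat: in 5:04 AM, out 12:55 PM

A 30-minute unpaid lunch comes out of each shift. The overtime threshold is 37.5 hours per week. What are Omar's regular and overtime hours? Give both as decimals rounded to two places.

Regular 37.50 hours, overtime 10.20 hours

Mon: 5:30 AM–3:24 PM = 9 h 54 min; less 30 min break → 9 h 24 min
Tue: 6:57 AM–2:14 PM = 7 h 17 min; less 30 min break → 6 h 47 min
Wed: 10:27 AM–7:13 PM = 8 h 46 min; less 30 min break → 8 h 16 min
Thu: 10:55 AM–6:09 PM = 7 h 14 min; less 30 min break → 6 h 44 min
Fri: 11:16 AM–8:56 PM = 9 h 40 min; less 30 min break → 9 h 10 min
Sat: 5:04 AM–12:55 PM = 7 h 51 min; less 30 min break → 7 h 21 min
Total worked: 47 h 42 min = 47.70 h.
Threshold 37.5 h → overtime 10 h 12 min, regular 37 h 30 min.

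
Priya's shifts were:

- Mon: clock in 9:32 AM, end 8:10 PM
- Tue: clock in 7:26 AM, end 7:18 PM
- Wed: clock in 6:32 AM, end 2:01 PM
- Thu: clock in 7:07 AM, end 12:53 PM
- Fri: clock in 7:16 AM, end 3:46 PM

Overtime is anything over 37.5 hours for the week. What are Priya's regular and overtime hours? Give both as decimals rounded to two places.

Regular 37.50 hours, overtime 6.75 hours

Mon: 9:32 AM–8:10 PM = 10 h 38 min
Tue: 7:26 AM–7:18 PM = 11 h 52 min
Wed: 6:32 AM–2:01 PM = 7 h 29 min
Thu: 7:07 AM–12:53 PM = 5 h 46 min
Fri: 7:16 AM–3:46 PM = 8 h 30 min
Total worked: 44 h 15 min = 44.25 h.
Threshold 37.5 h → overtime 6 h 45 min, regular 37 h 30 min.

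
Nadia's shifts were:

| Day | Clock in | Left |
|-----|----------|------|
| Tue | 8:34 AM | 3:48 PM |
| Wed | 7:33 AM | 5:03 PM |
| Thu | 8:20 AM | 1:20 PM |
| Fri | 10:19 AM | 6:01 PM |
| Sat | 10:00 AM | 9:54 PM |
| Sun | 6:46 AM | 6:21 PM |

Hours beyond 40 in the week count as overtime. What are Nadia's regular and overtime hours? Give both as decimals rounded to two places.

Tue: 8:34 AM–3:48 PM = 7 h 14 min
Wed: 7:33 AM–5:03 PM = 9 h 30 min
Thu: 8:20 AM–1:20 PM = 5 h 0 min
Fri: 10:19 AM–6:01 PM = 7 h 42 min
Sat: 10:00 AM–9:54 PM = 11 h 54 min
Sun: 6:46 AM–6:21 PM = 11 h 35 min
Total worked: 52 h 55 min = 52.92 h.
Threshold 40 h → overtime 12 h 55 min, regular 40 h 0 min.

Regular 40.00 hours, overtime 12.92 hours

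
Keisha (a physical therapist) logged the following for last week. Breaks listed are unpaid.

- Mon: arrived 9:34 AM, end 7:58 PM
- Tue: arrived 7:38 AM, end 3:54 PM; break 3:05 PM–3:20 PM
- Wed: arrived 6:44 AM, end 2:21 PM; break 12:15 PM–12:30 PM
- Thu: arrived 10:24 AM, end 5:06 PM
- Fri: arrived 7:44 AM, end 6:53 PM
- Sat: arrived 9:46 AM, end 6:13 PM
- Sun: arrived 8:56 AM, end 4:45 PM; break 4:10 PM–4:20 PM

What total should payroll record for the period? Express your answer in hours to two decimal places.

59.73 hours

Mon: 9:34 AM–7:58 PM = 10 h 24 min
Tue: 7:38 AM–3:54 PM = 8 h 16 min; less 15 min break → 8 h 1 min
Wed: 6:44 AM–2:21 PM = 7 h 37 min; less 15 min break → 7 h 22 min
Thu: 10:24 AM–5:06 PM = 6 h 42 min
Fri: 7:44 AM–6:53 PM = 11 h 9 min
Sat: 9:46 AM–6:13 PM = 8 h 27 min
Sun: 8:56 AM–4:45 PM = 7 h 49 min; less 10 min break → 7 h 39 min
Total: 10 h 24 min + 8 h 1 min + 7 h 22 min + 6 h 42 min + 11 h 9 min + 8 h 27 min + 7 h 39 min = 59 h 44 min.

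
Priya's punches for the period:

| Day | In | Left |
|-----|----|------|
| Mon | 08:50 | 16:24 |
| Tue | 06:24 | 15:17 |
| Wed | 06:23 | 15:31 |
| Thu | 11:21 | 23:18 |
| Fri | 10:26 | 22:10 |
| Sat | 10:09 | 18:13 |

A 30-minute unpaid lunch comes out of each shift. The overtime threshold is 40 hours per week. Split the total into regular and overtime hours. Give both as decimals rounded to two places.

Regular 40.00 hours, overtime 14.33 hours

Mon: 08:50–16:24 = 7 h 34 min; less 30 min break → 7 h 4 min
Tue: 06:24–15:17 = 8 h 53 min; less 30 min break → 8 h 23 min
Wed: 06:23–15:31 = 9 h 8 min; less 30 min break → 8 h 38 min
Thu: 11:21–23:18 = 11 h 57 min; less 30 min break → 11 h 27 min
Fri: 10:26–22:10 = 11 h 44 min; less 30 min break → 11 h 14 min
Sat: 10:09–18:13 = 8 h 4 min; less 30 min break → 7 h 34 min
Total worked: 54 h 20 min = 54.33 h.
Threshold 40 h → overtime 14 h 20 min, regular 40 h 0 min.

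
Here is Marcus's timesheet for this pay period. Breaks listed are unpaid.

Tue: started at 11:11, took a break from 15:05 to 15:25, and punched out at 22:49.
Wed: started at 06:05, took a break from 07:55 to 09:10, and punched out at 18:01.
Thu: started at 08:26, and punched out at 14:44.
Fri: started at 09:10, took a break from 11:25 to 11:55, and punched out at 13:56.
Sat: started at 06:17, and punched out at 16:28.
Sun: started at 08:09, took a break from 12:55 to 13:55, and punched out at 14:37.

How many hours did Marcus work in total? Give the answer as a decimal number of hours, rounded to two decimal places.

Tue: 11:11–22:49 = 11 h 38 min; less 20 min break → 11 h 18 min
Wed: 06:05–18:01 = 11 h 56 min; less 75 min break → 10 h 41 min
Thu: 08:26–14:44 = 6 h 18 min
Fri: 09:10–13:56 = 4 h 46 min; less 30 min break → 4 h 16 min
Sat: 06:17–16:28 = 10 h 11 min
Sun: 08:09–14:37 = 6 h 28 min; less 60 min break → 5 h 28 min
Total: 11 h 18 min + 10 h 41 min + 6 h 18 min + 4 h 16 min + 10 h 11 min + 5 h 28 min = 48 h 12 min.

48.20 hours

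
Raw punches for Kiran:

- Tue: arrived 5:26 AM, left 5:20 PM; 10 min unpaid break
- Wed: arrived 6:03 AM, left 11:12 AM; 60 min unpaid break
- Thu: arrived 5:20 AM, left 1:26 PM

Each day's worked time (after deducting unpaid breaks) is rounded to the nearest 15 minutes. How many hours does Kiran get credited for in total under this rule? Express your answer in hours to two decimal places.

24.00 hours

Tue: 5:26 AM–5:20 PM = 11 h 54 min − 10 min = 11 h 44 min → rounds to 11 h 45 min
Wed: 6:03 AM–11:12 AM = 5 h 9 min − 60 min = 4 h 9 min → rounds to 4 h 15 min
Thu: 5:20 AM–1:26 PM = 8 h 6 min → rounds to 8 h 0 min
Total credited: 24 h 0 min.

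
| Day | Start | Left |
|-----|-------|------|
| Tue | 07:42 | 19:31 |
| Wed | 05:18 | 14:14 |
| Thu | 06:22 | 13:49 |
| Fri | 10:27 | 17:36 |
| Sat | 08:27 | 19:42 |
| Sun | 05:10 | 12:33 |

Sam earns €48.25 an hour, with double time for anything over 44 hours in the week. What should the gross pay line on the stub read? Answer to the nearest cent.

Tue: 07:42–19:31 = 11 h 49 min
Wed: 05:18–14:14 = 8 h 56 min
Thu: 06:22–13:49 = 7 h 27 min
Fri: 10:27–17:36 = 7 h 9 min
Sat: 08:27–19:42 = 11 h 15 min
Sun: 05:10–12:33 = 7 h 23 min
Total worked: 53 h 59 min = 3239 min.
Regular 44 h 0 min = 2640 min at €48.25/h; overtime 9 h 59 min = 599 min at €96.50/h.
Pay = (2640 × €48.25 + 599 × €96.50) ÷ 60 = €3086.39.

€3086.39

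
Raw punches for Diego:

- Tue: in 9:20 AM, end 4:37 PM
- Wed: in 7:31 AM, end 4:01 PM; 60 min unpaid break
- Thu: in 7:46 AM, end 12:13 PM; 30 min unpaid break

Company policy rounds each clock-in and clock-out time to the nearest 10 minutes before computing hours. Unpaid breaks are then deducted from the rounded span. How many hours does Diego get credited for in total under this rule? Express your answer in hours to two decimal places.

18.67 hours

Tue: in 9:20 AM→9:20 AM, out 4:37 PM→4:40 PM; 7 h 20 min
Wed: in 7:31 AM→7:30 AM, out 4:01 PM→4:00 PM; 8 h 30 min − 60 min = 7 h 30 min
Thu: in 7:46 AM→7:50 AM, out 12:13 PM→12:10 PM; 4 h 20 min − 30 min = 3 h 50 min
Total credited: 18 h 40 min.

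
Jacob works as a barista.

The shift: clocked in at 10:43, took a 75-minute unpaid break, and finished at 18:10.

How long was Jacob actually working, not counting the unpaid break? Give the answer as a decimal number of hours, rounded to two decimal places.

6.20 hours

The shift: 10:43–18:10 = 7 h 27 min; less 75 min break → 6 h 12 min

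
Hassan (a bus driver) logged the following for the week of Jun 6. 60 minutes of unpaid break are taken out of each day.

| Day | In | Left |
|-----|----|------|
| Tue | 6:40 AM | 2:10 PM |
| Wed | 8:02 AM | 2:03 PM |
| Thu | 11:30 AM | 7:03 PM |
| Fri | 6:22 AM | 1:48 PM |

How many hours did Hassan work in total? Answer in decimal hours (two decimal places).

24.50 hours

Tue: 6:40 AM–2:10 PM = 7 h 30 min; less 60 min break → 6 h 30 min
Wed: 8:02 AM–2:03 PM = 6 h 1 min; less 60 min break → 5 h 1 min
Thu: 11:30 AM–7:03 PM = 7 h 33 min; less 60 min break → 6 h 33 min
Fri: 6:22 AM–1:48 PM = 7 h 26 min; less 60 min break → 6 h 26 min
Total: 6 h 30 min + 5 h 1 min + 6 h 33 min + 6 h 26 min = 24 h 30 min.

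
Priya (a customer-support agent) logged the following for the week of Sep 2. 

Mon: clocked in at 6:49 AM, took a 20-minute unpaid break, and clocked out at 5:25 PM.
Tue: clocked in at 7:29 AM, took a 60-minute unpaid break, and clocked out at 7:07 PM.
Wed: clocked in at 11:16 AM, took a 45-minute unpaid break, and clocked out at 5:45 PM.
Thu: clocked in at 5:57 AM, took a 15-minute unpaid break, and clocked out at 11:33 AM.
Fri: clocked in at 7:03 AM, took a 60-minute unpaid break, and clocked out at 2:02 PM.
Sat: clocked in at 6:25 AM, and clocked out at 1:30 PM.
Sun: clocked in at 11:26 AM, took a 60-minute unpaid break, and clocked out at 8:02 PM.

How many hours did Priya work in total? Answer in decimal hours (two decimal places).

52.65 hours

Mon: 6:49 AM–5:25 PM = 10 h 36 min; less 20 min break → 10 h 16 min
Tue: 7:29 AM–7:07 PM = 11 h 38 min; less 60 min break → 10 h 38 min
Wed: 11:16 AM–5:45 PM = 6 h 29 min; less 45 min break → 5 h 44 min
Thu: 5:57 AM–11:33 AM = 5 h 36 min; less 15 min break → 5 h 21 min
Fri: 7:03 AM–2:02 PM = 6 h 59 min; less 60 min break → 5 h 59 min
Sat: 6:25 AM–1:30 PM = 7 h 5 min
Sun: 11:26 AM–8:02 PM = 8 h 36 min; less 60 min break → 7 h 36 min
Total: 10 h 16 min + 10 h 38 min + 5 h 44 min + 5 h 21 min + 5 h 59 min + 7 h 5 min + 7 h 36 min = 52 h 39 min.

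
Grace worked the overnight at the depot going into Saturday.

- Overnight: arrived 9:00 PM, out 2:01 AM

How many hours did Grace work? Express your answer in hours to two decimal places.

5.02 hours

Overnight: 9:00 PM → midnight = 3 h 0 min; midnight → 2:01 AM = 2 h 1 min; span 5 h 1 min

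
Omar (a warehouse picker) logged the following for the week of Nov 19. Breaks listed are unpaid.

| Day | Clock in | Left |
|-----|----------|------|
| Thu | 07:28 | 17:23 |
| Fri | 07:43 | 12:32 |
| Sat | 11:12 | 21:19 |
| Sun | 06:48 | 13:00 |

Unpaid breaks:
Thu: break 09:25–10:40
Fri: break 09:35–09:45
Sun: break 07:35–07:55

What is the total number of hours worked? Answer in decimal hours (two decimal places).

29.30 hours

Thu: 07:28–17:23 = 9 h 55 min; less 75 min break → 8 h 40 min
Fri: 07:43–12:32 = 4 h 49 min; less 10 min break → 4 h 39 min
Sat: 11:12–21:19 = 10 h 7 min
Sun: 06:48–13:00 = 6 h 12 min; less 20 min break → 5 h 52 min
Total: 8 h 40 min + 4 h 39 min + 10 h 7 min + 5 h 52 min = 29 h 18 min.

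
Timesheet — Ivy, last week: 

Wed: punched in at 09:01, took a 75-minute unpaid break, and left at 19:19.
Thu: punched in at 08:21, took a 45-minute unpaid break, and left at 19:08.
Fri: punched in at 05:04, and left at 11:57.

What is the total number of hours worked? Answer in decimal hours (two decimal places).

Wed: 09:01–19:19 = 10 h 18 min; less 75 min break → 9 h 3 min
Thu: 08:21–19:08 = 10 h 47 min; less 45 min break → 10 h 2 min
Fri: 05:04–11:57 = 6 h 53 min
Total: 9 h 3 min + 10 h 2 min + 6 h 53 min = 25 h 58 min.

25.97 hours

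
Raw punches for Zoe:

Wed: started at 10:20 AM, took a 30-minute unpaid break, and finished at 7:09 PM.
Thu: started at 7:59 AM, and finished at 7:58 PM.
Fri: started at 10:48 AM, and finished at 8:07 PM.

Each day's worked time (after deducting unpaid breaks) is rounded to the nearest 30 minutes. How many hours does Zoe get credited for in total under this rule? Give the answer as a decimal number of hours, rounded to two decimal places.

30.00 hours

Wed: 10:20 AM–7:09 PM = 8 h 49 min − 30 min = 8 h 19 min → rounds to 8 h 30 min
Thu: 7:59 AM–7:58 PM = 11 h 59 min → rounds to 12 h 0 min
Fri: 10:48 AM–8:07 PM = 9 h 19 min → rounds to 9 h 30 min
Total credited: 30 h 0 min.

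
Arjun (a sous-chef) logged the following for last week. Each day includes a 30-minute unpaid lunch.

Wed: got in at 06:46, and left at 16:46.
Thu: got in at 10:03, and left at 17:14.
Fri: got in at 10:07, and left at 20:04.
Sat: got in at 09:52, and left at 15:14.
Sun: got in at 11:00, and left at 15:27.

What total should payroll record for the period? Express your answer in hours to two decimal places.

34.45 hours

Wed: 06:46–16:46 = 10 h 0 min; less 30 min break → 9 h 30 min
Thu: 10:03–17:14 = 7 h 11 min; less 30 min break → 6 h 41 min
Fri: 10:07–20:04 = 9 h 57 min; less 30 min break → 9 h 27 min
Sat: 09:52–15:14 = 5 h 22 min; less 30 min break → 4 h 52 min
Sun: 11:00–15:27 = 4 h 27 min; less 30 min break → 3 h 57 min
Total: 9 h 30 min + 6 h 41 min + 9 h 27 min + 4 h 52 min + 3 h 57 min = 34 h 27 min.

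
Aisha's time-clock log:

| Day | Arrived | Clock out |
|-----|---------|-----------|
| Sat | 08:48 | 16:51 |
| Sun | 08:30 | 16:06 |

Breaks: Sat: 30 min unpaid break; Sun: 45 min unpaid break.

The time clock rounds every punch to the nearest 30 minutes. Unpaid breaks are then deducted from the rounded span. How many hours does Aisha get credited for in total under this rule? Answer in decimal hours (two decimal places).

14.25 hours

Sat: in 08:48→09:00, out 16:51→17:00; 8 h 0 min − 30 min = 7 h 30 min
Sun: in 08:30→08:30, out 16:06→16:00; 7 h 30 min − 45 min = 6 h 45 min
Total credited: 14 h 15 min.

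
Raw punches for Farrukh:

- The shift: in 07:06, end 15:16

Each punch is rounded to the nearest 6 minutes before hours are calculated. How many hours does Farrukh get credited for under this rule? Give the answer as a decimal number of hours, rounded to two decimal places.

The shift: in 07:06→07:06, out 15:16→15:18; 8 h 12 min

8.20 hours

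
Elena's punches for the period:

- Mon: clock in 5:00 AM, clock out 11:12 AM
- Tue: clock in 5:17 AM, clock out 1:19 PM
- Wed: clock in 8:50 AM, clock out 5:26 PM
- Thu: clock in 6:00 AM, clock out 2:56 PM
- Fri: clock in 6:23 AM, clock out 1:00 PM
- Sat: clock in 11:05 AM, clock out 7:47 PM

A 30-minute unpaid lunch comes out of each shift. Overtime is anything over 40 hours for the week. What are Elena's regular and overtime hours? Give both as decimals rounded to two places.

Regular 40.00 hours, overtime 4.08 hours

Mon: 5:00 AM–11:12 AM = 6 h 12 min; less 30 min break → 5 h 42 min
Tue: 5:17 AM–1:19 PM = 8 h 2 min; less 30 min break → 7 h 32 min
Wed: 8:50 AM–5:26 PM = 8 h 36 min; less 30 min break → 8 h 6 min
Thu: 6:00 AM–2:56 PM = 8 h 56 min; less 30 min break → 8 h 26 min
Fri: 6:23 AM–1:00 PM = 6 h 37 min; less 30 min break → 6 h 7 min
Sat: 11:05 AM–7:47 PM = 8 h 42 min; less 30 min break → 8 h 12 min
Total worked: 44 h 5 min = 44.08 h.
Threshold 40 h → overtime 4 h 5 min, regular 40 h 0 min.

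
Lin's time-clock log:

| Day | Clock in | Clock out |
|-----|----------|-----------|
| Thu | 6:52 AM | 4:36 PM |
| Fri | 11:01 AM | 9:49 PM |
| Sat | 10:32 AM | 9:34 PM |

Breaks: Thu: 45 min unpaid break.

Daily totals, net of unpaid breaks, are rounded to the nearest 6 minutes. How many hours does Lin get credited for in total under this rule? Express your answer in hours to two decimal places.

Thu: 6:52 AM–4:36 PM = 9 h 44 min − 45 min = 8 h 59 min → rounds to 9 h 0 min
Fri: 11:01 AM–9:49 PM = 10 h 48 min → rounds to 10 h 48 min
Sat: 10:32 AM–9:34 PM = 11 h 2 min → rounds to 11 h 0 min
Total credited: 30 h 48 min.

30.80 hours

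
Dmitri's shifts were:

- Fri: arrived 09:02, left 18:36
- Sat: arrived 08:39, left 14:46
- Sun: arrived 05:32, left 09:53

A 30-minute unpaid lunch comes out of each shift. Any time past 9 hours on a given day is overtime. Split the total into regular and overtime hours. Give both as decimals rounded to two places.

Fri: 09:02–18:36 = 9 h 34 min; less 30 min break → 9 h 4 min
Sat: 08:39–14:46 = 6 h 7 min; less 30 min break → 5 h 37 min
Sun: 05:32–09:53 = 4 h 21 min; less 30 min break → 3 h 51 min
Fri reg 9 h 0 min / OT 0 h 4 min; Sat reg 5 h 37 min / OT 0 h 0 min; Sun reg 3 h 51 min / OT 0 h 0 min.
Totals: regular 18 h 28 min, overtime 0 h 4 min.

Regular 18.47 hours, overtime 0.07 hours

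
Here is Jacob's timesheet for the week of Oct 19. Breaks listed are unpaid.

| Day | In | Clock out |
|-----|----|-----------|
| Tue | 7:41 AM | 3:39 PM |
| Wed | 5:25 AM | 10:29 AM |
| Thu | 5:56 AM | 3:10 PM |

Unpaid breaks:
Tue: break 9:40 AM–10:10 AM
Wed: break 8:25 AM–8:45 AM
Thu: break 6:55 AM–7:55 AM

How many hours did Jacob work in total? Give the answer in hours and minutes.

Tue: 7:41 AM–3:39 PM = 7 h 58 min; less 30 min break → 7 h 28 min
Wed: 5:25 AM–10:29 AM = 5 h 4 min; less 20 min break → 4 h 44 min
Thu: 5:56 AM–3:10 PM = 9 h 14 min; less 60 min break → 8 h 14 min
Total: 7 h 28 min + 4 h 44 min + 8 h 14 min = 20 h 26 min.

20 h 26 min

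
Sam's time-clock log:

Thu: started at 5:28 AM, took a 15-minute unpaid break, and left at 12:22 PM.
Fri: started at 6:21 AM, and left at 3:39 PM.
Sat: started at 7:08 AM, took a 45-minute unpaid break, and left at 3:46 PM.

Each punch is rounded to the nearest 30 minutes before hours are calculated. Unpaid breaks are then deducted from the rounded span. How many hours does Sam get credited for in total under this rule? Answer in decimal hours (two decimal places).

Thu: in 5:28 AM→5:30 AM, out 12:22 PM→12:30 PM; 7 h 0 min − 15 min = 6 h 45 min
Fri: in 6:21 AM→6:30 AM, out 3:39 PM→3:30 PM; 9 h 0 min
Sat: in 7:08 AM→7:00 AM, out 3:46 PM→4:00 PM; 9 h 0 min − 45 min = 8 h 15 min
Total credited: 24 h 0 min.

24.00 hours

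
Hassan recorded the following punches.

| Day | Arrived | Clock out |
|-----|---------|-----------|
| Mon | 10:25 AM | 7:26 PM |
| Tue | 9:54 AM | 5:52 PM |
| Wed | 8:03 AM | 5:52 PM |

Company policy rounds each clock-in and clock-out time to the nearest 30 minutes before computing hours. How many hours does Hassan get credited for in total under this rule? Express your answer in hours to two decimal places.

Mon: in 10:25 AM→10:30 AM, out 7:26 PM→7:30 PM; 9 h 0 min
Tue: in 9:54 AM→10:00 AM, out 5:52 PM→6:00 PM; 8 h 0 min
Wed: in 8:03 AM→8:00 AM, out 5:52 PM→6:00 PM; 10 h 0 min
Total credited: 27 h 0 min.

27.00 hours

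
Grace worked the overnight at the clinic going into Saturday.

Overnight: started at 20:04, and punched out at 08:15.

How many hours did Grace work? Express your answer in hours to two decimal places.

12.18 hours

Overnight: 20:04 → midnight = 3 h 56 min; midnight → 08:15 = 8 h 15 min; span 12 h 11 min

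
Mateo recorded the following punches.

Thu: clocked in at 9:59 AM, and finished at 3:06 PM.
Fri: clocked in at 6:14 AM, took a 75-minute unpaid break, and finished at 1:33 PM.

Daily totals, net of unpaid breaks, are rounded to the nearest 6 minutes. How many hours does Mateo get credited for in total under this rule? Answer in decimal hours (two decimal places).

Thu: 9:59 AM–3:06 PM = 5 h 7 min → rounds to 5 h 6 min
Fri: 6:14 AM–1:33 PM = 7 h 19 min − 75 min = 6 h 4 min → rounds to 6 h 6 min
Total credited: 11 h 12 min.

11.20 hours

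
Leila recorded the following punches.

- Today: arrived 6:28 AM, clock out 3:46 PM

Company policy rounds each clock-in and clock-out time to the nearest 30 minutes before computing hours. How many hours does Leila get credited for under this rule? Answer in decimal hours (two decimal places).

Today: in 6:28 AM→6:30 AM, out 3:46 PM→4:00 PM; 9 h 30 min

9.50 hours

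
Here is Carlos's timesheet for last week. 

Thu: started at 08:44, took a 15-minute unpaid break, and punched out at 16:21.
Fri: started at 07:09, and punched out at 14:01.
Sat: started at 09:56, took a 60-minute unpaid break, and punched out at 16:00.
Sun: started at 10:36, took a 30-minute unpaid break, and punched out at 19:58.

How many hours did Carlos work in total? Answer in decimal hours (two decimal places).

Thu: 08:44–16:21 = 7 h 37 min; less 15 min break → 7 h 22 min
Fri: 07:09–14:01 = 6 h 52 min
Sat: 09:56–16:00 = 6 h 4 min; less 60 min break → 5 h 4 min
Sun: 10:36–19:58 = 9 h 22 min; less 30 min break → 8 h 52 min
Total: 7 h 22 min + 6 h 52 min + 5 h 4 min + 8 h 52 min = 28 h 10 min.

28.17 hours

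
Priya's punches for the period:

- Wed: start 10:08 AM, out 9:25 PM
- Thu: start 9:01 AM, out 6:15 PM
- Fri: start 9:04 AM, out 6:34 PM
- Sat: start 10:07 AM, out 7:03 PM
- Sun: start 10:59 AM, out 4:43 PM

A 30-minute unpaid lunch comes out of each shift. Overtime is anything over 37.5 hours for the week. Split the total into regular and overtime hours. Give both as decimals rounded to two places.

Wed: 10:08 AM–9:25 PM = 11 h 17 min; less 30 min break → 10 h 47 min
Thu: 9:01 AM–6:15 PM = 9 h 14 min; less 30 min break → 8 h 44 min
Fri: 9:04 AM–6:34 PM = 9 h 30 min; less 30 min break → 9 h 0 min
Sat: 10:07 AM–7:03 PM = 8 h 56 min; less 30 min break → 8 h 26 min
Sun: 10:59 AM–4:43 PM = 5 h 44 min; less 30 min break → 5 h 14 min
Total worked: 42 h 11 min = 42.18 h.
Threshold 37.5 h → overtime 4 h 41 min, regular 37 h 30 min.

Regular 37.50 hours, overtime 4.68 hours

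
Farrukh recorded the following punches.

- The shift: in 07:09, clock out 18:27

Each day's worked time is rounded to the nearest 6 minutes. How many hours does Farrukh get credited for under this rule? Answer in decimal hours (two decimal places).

The shift: 07:09–18:27 = 11 h 18 min → rounds to 11 h 18 min

11.30 hours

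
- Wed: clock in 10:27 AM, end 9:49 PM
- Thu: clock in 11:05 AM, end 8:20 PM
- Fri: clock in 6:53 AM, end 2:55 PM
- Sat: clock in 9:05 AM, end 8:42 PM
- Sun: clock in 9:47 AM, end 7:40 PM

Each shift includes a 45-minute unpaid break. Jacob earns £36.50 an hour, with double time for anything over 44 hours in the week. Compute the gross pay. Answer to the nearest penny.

Wed: 10:27 AM–9:49 PM = 11 h 22 min; less 45 min break → 10 h 37 min
Thu: 11:05 AM–8:20 PM = 9 h 15 min; less 45 min break → 8 h 30 min
Fri: 6:53 AM–2:55 PM = 8 h 2 min; less 45 min break → 7 h 17 min
Sat: 9:05 AM–8:42 PM = 11 h 37 min; less 45 min break → 10 h 52 min
Sun: 9:47 AM–7:40 PM = 9 h 53 min; less 45 min break → 9 h 8 min
Total worked: 46 h 24 min = 2784 min.
Regular 44 h 0 min = 2640 min at £36.50/h; overtime 2 h 24 min = 144 min at £73.00/h.
Pay = (2640 × £36.50 + 144 × £73.00) ÷ 60 = £1781.20.

£1781.20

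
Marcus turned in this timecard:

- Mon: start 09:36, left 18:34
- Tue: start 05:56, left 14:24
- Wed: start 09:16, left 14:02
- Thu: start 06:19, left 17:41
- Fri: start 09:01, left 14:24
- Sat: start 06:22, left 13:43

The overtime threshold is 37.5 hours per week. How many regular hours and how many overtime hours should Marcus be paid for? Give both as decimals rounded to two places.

Regular 37.50 hours, overtime 8.80 hours

Mon: 09:36–18:34 = 8 h 58 min
Tue: 05:56–14:24 = 8 h 28 min
Wed: 09:16–14:02 = 4 h 46 min
Thu: 06:19–17:41 = 11 h 22 min
Fri: 09:01–14:24 = 5 h 23 min
Sat: 06:22–13:43 = 7 h 21 min
Total worked: 46 h 18 min = 46.30 h.
Threshold 37.5 h → overtime 8 h 48 min, regular 37 h 30 min.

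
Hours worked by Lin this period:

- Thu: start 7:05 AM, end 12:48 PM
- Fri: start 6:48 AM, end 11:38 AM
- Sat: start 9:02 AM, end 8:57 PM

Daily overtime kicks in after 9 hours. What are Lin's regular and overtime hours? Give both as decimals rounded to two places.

Thu: 7:05 AM–12:48 PM = 5 h 43 min
Fri: 6:48 AM–11:38 AM = 4 h 50 min
Sat: 9:02 AM–8:57 PM = 11 h 55 min
Thu reg 5 h 43 min / OT 0 h 0 min; Fri reg 4 h 50 min / OT 0 h 0 min; Sat reg 9 h 0 min / OT 2 h 55 min.
Totals: regular 19 h 33 min, overtime 2 h 55 min.

Regular 19.55 hours, overtime 2.92 hours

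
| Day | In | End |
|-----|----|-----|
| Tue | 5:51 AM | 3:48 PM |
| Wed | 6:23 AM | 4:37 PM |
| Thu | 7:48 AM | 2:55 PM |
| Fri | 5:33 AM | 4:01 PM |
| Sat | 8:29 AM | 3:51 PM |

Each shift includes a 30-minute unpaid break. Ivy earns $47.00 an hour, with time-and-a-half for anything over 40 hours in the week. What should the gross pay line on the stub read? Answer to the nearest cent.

Tue: 5:51 AM–3:48 PM = 9 h 57 min; less 30 min break → 9 h 27 min
Wed: 6:23 AM–4:37 PM = 10 h 14 min; less 30 min break → 9 h 44 min
Thu: 7:48 AM–2:55 PM = 7 h 7 min; less 30 min break → 6 h 37 min
Fri: 5:33 AM–4:01 PM = 10 h 28 min; less 30 min break → 9 h 58 min
Sat: 8:29 AM–3:51 PM = 7 h 22 min; less 30 min break → 6 h 52 min
Total worked: 42 h 38 min = 2558 min.
Regular 40 h 0 min = 2400 min at $47.00/h; overtime 2 h 38 min = 158 min at $70.50/h.
Pay = (2400 × $47.00 + 158 × $70.50) ÷ 60 = $2065.65.

$2065.65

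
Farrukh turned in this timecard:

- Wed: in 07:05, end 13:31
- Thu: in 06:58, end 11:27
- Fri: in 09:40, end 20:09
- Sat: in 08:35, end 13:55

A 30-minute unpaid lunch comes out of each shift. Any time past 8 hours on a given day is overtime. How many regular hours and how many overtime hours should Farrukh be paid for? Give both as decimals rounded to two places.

Regular 22.75 hours, overtime 1.98 hours

Wed: 07:05–13:31 = 6 h 26 min; less 30 min break → 5 h 56 min
Thu: 06:58–11:27 = 4 h 29 min; less 30 min break → 3 h 59 min
Fri: 09:40–20:09 = 10 h 29 min; less 30 min break → 9 h 59 min
Sat: 08:35–13:55 = 5 h 20 min; less 30 min break → 4 h 50 min
Wed reg 5 h 56 min / OT 0 h 0 min; Thu reg 3 h 59 min / OT 0 h 0 min; Fri reg 8 h 0 min / OT 1 h 59 min; Sat reg 4 h 50 min / OT 0 h 0 min.
Totals: regular 22 h 45 min, overtime 1 h 59 min.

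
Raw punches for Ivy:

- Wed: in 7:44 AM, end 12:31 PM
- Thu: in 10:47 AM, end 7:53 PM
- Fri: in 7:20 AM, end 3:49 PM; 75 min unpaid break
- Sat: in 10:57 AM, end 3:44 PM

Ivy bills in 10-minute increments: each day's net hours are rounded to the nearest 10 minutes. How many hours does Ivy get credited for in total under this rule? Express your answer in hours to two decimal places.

26.00 hours

Wed: 7:44 AM–12:31 PM = 4 h 47 min → rounds to 4 h 50 min
Thu: 10:47 AM–7:53 PM = 9 h 6 min → rounds to 9 h 10 min
Fri: 7:20 AM–3:49 PM = 8 h 29 min − 75 min = 7 h 14 min → rounds to 7 h 10 min
Sat: 10:57 AM–3:44 PM = 4 h 47 min → rounds to 4 h 50 min
Total credited: 26 h 0 min.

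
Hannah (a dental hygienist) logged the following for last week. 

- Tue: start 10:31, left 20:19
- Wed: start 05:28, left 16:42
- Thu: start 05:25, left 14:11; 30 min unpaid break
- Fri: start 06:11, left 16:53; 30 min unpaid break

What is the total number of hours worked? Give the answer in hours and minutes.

Tue: 10:31–20:19 = 9 h 48 min
Wed: 05:28–16:42 = 11 h 14 min
Thu: 05:25–14:11 = 8 h 46 min; less 30 min break → 8 h 16 min
Fri: 06:11–16:53 = 10 h 42 min; less 30 min break → 10 h 12 min
Total: 9 h 48 min + 11 h 14 min + 8 h 16 min + 10 h 12 min = 39 h 30 min.

39 h 30 min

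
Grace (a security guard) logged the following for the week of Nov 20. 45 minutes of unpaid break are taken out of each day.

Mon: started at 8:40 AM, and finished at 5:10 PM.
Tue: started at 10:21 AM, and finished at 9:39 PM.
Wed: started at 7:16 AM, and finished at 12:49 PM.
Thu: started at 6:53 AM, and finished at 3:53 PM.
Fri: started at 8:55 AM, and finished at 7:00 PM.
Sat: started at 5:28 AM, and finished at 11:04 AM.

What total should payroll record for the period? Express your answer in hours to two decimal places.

Mon: 8:40 AM–5:10 PM = 8 h 30 min; less 45 min break → 7 h 45 min
Tue: 10:21 AM–9:39 PM = 11 h 18 min; less 45 min break → 10 h 33 min
Wed: 7:16 AM–12:49 PM = 5 h 33 min; less 45 min break → 4 h 48 min
Thu: 6:53 AM–3:53 PM = 9 h 0 min; less 45 min break → 8 h 15 min
Fri: 8:55 AM–7:00 PM = 10 h 5 min; less 45 min break → 9 h 20 min
Sat: 5:28 AM–11:04 AM = 5 h 36 min; less 45 min break → 4 h 51 min
Total: 7 h 45 min + 10 h 33 min + 4 h 48 min + 8 h 15 min + 9 h 20 min + 4 h 51 min = 45 h 32 min.

45.53 hours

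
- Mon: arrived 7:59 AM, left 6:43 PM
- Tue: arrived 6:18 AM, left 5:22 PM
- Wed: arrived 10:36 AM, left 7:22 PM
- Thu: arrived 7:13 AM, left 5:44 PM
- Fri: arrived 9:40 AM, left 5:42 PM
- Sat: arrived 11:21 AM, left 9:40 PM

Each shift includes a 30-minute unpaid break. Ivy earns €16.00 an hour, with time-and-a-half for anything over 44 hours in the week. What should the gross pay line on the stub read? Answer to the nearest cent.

€1002.40

Mon: 7:59 AM–6:43 PM = 10 h 44 min; less 30 min break → 10 h 14 min
Tue: 6:18 AM–5:22 PM = 11 h 4 min; less 30 min break → 10 h 34 min
Wed: 10:36 AM–7:22 PM = 8 h 46 min; less 30 min break → 8 h 16 min
Thu: 7:13 AM–5:44 PM = 10 h 31 min; less 30 min break → 10 h 1 min
Fri: 9:40 AM–5:42 PM = 8 h 2 min; less 30 min break → 7 h 32 min
Sat: 11:21 AM–9:40 PM = 10 h 19 min; less 30 min break → 9 h 49 min
Total worked: 56 h 26 min = 3386 min.
Regular 44 h 0 min = 2640 min at €16.00/h; overtime 12 h 26 min = 746 min at €24.00/h.
Pay = (2640 × €16.00 + 746 × €24.00) ÷ 60 = €1002.40.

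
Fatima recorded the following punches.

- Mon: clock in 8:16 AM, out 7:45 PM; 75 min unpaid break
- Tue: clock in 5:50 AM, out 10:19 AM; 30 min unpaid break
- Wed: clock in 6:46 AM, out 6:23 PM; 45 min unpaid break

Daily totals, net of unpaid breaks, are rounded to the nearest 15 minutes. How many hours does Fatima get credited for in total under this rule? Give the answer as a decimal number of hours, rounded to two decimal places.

Mon: 8:16 AM–7:45 PM = 11 h 29 min − 75 min = 10 h 14 min → rounds to 10 h 15 min
Tue: 5:50 AM–10:19 AM = 4 h 29 min − 30 min = 3 h 59 min → rounds to 4 h 0 min
Wed: 6:46 AM–6:23 PM = 11 h 37 min − 45 min = 10 h 52 min → rounds to 10 h 45 min
Total credited: 25 h 0 min.

25.00 hours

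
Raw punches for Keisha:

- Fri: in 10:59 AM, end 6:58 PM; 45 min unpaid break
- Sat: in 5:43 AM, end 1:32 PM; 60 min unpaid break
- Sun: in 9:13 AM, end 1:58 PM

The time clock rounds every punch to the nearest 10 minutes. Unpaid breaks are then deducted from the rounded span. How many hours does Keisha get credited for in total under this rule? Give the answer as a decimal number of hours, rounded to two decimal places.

Fri: in 10:59 AM→11:00 AM, out 6:58 PM→7:00 PM; 8 h 0 min − 45 min = 7 h 15 min
Sat: in 5:43 AM→5:40 AM, out 1:32 PM→1:30 PM; 7 h 50 min − 60 min = 6 h 50 min
Sun: in 9:13 AM→9:10 AM, out 1:58 PM→2:00 PM; 4 h 50 min
Total credited: 18 h 55 min.

18.92 hours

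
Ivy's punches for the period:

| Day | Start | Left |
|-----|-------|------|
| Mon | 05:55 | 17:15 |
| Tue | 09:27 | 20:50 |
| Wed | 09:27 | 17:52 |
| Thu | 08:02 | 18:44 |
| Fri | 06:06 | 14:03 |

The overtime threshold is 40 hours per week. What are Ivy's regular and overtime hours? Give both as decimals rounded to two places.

Regular 40.00 hours, overtime 9.78 hours

Mon: 05:55–17:15 = 11 h 20 min
Tue: 09:27–20:50 = 11 h 23 min
Wed: 09:27–17:52 = 8 h 25 min
Thu: 08:02–18:44 = 10 h 42 min
Fri: 06:06–14:03 = 7 h 57 min
Total worked: 49 h 47 min = 49.78 h.
Threshold 40 h → overtime 9 h 47 min, regular 40 h 0 min.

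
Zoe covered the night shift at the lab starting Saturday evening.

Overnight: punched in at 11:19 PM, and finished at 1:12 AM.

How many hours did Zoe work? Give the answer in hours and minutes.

1 h 53 min

Overnight: 11:19 PM → midnight = 0 h 41 min; midnight → 1:12 AM = 1 h 12 min; span 1 h 53 min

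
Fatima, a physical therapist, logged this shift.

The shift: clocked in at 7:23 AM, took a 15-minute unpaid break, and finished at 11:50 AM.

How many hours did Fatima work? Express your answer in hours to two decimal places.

The shift: 7:23 AM–11:50 AM = 4 h 27 min; less 15 min break → 4 h 12 min

4.20 hours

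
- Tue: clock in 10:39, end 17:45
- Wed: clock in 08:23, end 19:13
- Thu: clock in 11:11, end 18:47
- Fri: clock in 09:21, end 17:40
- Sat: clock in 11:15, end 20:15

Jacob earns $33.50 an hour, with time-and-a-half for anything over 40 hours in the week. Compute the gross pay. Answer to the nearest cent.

Tue: 10:39–17:45 = 7 h 6 min
Wed: 08:23–19:13 = 10 h 50 min
Thu: 11:11–18:47 = 7 h 36 min
Fri: 09:21–17:40 = 8 h 19 min
Sat: 11:15–20:15 = 9 h 0 min
Total worked: 42 h 51 min = 2571 min.
Regular 40 h 0 min = 2400 min at $33.50/h; overtime 2 h 51 min = 171 min at $50.25/h.
Pay = (2400 × $33.50 + 171 × $50.25) ÷ 60 = $1483.21.

$1483.21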